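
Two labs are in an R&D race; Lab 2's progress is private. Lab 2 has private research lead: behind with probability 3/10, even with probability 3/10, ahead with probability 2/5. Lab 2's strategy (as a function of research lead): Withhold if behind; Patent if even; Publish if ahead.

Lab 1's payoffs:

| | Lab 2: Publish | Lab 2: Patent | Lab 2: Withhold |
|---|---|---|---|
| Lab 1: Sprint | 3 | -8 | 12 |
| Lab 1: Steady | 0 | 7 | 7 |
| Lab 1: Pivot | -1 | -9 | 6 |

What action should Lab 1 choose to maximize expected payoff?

E[Sprint] = 3/10·(12) + 3/10·(-8) + 2/5·(3) = 12/5
E[Steady] = 3/10·(7) + 3/10·(7) + 2/5·(0) = 21/5
E[Pivot] = 3/10·(6) + 3/10·(-9) + 2/5·(-1) = -13/10
Best response: Steady (21/5 is the largest).

Steady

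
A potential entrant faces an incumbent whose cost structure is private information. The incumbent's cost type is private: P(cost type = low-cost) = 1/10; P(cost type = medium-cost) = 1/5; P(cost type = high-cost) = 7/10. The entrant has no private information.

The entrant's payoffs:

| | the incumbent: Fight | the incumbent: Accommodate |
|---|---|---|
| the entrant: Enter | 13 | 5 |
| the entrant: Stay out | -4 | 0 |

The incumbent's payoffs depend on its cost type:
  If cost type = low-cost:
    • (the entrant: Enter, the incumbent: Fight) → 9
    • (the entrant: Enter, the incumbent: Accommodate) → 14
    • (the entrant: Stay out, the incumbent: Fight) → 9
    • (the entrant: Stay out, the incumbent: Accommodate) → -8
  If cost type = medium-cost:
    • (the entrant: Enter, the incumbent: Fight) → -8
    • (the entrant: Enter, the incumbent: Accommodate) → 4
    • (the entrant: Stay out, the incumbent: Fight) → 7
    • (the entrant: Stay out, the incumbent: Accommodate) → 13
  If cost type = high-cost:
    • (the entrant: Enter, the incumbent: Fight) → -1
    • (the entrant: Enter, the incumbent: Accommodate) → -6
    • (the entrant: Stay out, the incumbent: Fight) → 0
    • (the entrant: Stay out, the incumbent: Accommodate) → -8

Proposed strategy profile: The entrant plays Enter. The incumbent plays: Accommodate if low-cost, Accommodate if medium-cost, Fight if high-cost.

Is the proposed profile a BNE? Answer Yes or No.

Yes

The entrant plays Enter: E[Enter] = 1/10·(5) + 1/5·(5) + 7/10·(13) = 53/5; E[Stay out] = -14/5. Best-responding. ✓
The incumbent (cost type low-cost), facing Enter: Fight gives 9, Accommodate gives 14. Proposed Accommodate is best. ✓
The incumbent (cost type medium-cost), facing Enter: Fight gives -8, Accommodate gives 4. Proposed Accommodate is best. ✓
The incumbent (cost type high-cost), facing Enter: Fight gives -1, Accommodate gives -6. Proposed Fight is best. ✓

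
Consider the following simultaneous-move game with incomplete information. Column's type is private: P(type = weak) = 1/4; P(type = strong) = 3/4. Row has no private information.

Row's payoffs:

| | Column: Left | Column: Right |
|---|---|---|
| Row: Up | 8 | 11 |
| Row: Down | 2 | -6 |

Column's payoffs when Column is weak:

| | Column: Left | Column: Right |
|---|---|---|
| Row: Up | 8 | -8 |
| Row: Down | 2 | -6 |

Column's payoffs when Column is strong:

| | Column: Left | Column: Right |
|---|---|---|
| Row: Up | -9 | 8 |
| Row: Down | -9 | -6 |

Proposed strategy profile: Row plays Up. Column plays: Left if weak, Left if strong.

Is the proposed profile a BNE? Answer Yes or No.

Row plays Up: E[Up] = 1/4·(8) + 3/4·(8) = 8; E[Down] = 2. Best-responding. ✓
Column (type weak), facing Up: Left gives 8, Right gives -8. Proposed Left is best. ✓
Column (type strong), facing Up: Left gives -9, Right gives 8. Proposed Left is not best — profitable deviation exists. ✗

No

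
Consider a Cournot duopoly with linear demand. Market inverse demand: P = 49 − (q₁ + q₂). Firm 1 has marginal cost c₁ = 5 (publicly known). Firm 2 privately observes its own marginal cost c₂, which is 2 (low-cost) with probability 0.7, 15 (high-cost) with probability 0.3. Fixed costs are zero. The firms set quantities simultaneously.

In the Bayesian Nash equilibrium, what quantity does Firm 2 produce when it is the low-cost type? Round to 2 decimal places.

16.02

Type-c best response for Firm 2: q₂(c) = (49 − c)/2 − q₁/2.
Firm 1 maximizes expected profit; its first-order condition is 49 − 2q₁ − E[q₂] − 5 = 0.
Substituting E[q₂] and solving: E[c₂] = 5.9, so q₁ = (49 − 2·5 + 5.9)/3 = 14.9667.
q₂(low-cost) = (49 − 2 − 14.9667)/2 = 16.0167.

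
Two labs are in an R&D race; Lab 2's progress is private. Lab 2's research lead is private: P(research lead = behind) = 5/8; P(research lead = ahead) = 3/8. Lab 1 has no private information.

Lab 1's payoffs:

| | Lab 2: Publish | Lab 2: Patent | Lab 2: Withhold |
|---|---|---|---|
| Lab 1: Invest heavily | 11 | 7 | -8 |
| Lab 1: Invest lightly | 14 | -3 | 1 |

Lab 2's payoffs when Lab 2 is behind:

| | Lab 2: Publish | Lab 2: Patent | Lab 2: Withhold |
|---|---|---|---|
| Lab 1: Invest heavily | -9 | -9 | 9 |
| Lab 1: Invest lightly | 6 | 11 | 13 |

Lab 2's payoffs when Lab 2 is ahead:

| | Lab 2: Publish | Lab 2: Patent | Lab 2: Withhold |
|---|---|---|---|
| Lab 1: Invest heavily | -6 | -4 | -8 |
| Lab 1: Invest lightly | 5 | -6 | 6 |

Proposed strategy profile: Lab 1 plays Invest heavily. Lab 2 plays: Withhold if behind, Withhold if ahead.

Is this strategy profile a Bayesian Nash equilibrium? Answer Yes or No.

Lab 1 plays Invest heavily: E[Invest heavily] = 5/8·(-8) + 3/8·(-8) = -8; E[Invest lightly] = 1. Not best-responding. ✗
Lab 2 (research lead behind), facing Invest heavily: Publish gives -9, Patent gives -9, Withhold gives 9. Proposed Withhold is best. ✓
Lab 2 (research lead ahead), facing Invest heavily: Publish gives -6, Patent gives -4, Withhold gives -8. Proposed Withhold is not best — profitable deviation exists. ✗

No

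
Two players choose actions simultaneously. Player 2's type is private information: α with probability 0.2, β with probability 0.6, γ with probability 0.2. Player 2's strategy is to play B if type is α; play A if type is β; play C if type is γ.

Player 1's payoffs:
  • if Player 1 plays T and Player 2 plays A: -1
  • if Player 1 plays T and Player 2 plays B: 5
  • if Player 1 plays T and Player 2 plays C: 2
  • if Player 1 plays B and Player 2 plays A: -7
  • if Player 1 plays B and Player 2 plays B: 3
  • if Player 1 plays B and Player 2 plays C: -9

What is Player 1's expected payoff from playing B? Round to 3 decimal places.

E[B] = 0.2·3 + 0.6·(-7) + 0.2·(-9) = 0.6 + (-4.2) + (-1.8) = -5.4

-5.400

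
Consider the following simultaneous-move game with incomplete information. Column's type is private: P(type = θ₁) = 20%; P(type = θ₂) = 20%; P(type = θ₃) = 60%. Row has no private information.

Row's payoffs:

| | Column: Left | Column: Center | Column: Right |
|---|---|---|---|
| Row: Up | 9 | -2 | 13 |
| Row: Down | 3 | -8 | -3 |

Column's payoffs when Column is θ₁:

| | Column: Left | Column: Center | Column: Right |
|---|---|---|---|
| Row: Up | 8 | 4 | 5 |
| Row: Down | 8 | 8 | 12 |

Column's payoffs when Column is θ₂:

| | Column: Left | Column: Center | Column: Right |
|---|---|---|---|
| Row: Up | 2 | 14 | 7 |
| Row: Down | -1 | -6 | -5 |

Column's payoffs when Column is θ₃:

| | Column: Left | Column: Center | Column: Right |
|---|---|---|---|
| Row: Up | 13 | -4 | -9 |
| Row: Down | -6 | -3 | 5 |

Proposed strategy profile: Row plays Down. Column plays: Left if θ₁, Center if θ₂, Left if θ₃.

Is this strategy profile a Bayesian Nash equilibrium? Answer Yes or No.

A profile is a BNE iff every type of every player is best-responding given beliefs about the other side.
Row plays Down: E[Down] = 0.2·(3) + 0.2·(-8) + 0.6·(3) = 0.8; E[Up] = 6.8. Not best-responding. ✗
Column (type θ₁), facing Down: Left gives 8, Center gives 8, Right gives 12. Proposed Left is not best — profitable deviation exists. ✗
Column (type θ₂), facing Down: Left gives -1, Center gives -6, Right gives -5. Proposed Center is not best — profitable deviation exists. ✗
Column (type θ₃), facing Down: Left gives -6, Center gives -3, Right gives 5. Proposed Left is not best — profitable deviation exists. ✗

No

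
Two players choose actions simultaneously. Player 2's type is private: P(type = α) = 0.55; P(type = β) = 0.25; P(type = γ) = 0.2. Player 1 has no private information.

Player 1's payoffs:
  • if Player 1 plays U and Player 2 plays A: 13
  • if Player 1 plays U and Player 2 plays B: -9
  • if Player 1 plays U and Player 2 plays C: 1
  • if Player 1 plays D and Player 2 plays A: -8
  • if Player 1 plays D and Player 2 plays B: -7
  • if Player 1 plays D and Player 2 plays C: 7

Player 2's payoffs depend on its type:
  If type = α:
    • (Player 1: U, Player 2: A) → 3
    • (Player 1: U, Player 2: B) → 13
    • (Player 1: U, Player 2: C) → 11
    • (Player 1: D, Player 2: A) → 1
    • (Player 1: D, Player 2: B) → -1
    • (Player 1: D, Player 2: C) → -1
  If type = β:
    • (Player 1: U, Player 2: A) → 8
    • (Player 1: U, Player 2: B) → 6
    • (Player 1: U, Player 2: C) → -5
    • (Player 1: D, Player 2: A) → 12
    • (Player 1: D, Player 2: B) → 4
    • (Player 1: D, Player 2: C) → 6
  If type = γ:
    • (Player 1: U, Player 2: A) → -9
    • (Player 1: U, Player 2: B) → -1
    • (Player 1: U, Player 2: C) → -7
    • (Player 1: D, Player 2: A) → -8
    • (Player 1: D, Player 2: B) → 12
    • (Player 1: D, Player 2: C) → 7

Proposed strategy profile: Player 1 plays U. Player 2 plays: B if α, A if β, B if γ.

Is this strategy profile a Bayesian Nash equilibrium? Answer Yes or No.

Player 1 plays U: E[U] = 0.55·(-9) + 0.25·(13) + 0.2·(-9) = -3.5; E[D] = -7.25. Best-responding. ✓
Player 2 (type α), facing U: A gives 3, B gives 13, C gives 11. Proposed B is best. ✓
Player 2 (type β), facing U: A gives 8, B gives 6, C gives -5. Proposed A is best. ✓
Player 2 (type γ), facing U: A gives -9, B gives -1, C gives -7. Proposed B is best. ✓

Yes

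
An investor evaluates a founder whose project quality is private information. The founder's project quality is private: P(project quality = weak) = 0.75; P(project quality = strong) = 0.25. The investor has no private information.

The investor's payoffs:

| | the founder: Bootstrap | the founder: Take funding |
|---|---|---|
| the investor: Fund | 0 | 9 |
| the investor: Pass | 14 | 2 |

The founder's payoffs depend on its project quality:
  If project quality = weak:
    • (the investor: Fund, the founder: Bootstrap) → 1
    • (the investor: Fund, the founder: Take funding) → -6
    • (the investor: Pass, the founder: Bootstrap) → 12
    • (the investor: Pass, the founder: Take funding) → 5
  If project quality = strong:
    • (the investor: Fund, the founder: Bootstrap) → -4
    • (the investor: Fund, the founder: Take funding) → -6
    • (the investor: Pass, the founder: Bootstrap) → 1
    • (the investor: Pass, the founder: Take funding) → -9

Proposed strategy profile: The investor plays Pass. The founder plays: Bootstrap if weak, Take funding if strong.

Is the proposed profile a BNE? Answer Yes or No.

The investor plays Pass: E[Pass] = 0.75·(14) + 0.25·(2) = 11; E[Fund] = 2.25. Best-responding. ✓
The founder (project quality weak), facing Pass: Bootstrap gives 12, Take funding gives 5. Proposed Bootstrap is best. ✓
The founder (project quality strong), facing Pass: Bootstrap gives 1, Take funding gives -9. Proposed Take funding is not best — profitable deviation exists. ✗

No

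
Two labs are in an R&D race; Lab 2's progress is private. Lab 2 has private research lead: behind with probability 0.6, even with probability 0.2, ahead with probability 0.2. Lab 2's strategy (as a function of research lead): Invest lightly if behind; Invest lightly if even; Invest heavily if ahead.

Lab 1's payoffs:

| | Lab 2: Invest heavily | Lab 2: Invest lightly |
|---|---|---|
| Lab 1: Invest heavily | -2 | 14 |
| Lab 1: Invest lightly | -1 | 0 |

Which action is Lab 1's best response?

Invest heavily

Compute Lab 1's expected payoff for each action, taking the expectation over Lab 2's type.
E[Invest heavily] = 0.6·(14) + 0.2·(14) + 0.2·(-2) = 10.8
E[Invest lightly] = 0.6·(0) + 0.2·(0) + 0.2·(-1) = -0.2
Best response: Invest heavily (10.8 is the largest).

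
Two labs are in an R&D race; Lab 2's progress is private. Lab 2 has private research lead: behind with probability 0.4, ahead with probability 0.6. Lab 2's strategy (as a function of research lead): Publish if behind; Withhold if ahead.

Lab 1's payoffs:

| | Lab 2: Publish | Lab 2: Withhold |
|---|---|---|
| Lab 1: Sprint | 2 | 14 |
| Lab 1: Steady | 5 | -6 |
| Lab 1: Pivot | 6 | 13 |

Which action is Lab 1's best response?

Pivot

E[Sprint] = 0.4·(2) + 0.6·(14) = 9.2
E[Steady] = 0.4·(5) + 0.6·(-6) = -1.6
E[Pivot] = 0.4·(6) + 0.6·(13) = 10.2
Best response: Pivot (10.2 is the largest).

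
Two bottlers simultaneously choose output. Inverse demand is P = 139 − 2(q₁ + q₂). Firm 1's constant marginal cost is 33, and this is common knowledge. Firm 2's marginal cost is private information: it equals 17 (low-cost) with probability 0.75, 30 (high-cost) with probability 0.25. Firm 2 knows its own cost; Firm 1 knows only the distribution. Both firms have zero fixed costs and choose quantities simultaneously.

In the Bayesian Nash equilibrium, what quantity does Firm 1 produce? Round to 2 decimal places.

15.54

Firm 2 with cost c maximizes (139 − 2(q₁+q₂) − c)·q₂, giving q₂(c) = (139 − c − 2q₁)/4.
E[c₂] = 0.75·17 + 0.25·30 = 20.25
Firm 1's FOC against E[q₂] yields q₁ = (139 − 2·33 + E[c₂])/6 = (139 − 66 + 20.25)/6 = 15.5417.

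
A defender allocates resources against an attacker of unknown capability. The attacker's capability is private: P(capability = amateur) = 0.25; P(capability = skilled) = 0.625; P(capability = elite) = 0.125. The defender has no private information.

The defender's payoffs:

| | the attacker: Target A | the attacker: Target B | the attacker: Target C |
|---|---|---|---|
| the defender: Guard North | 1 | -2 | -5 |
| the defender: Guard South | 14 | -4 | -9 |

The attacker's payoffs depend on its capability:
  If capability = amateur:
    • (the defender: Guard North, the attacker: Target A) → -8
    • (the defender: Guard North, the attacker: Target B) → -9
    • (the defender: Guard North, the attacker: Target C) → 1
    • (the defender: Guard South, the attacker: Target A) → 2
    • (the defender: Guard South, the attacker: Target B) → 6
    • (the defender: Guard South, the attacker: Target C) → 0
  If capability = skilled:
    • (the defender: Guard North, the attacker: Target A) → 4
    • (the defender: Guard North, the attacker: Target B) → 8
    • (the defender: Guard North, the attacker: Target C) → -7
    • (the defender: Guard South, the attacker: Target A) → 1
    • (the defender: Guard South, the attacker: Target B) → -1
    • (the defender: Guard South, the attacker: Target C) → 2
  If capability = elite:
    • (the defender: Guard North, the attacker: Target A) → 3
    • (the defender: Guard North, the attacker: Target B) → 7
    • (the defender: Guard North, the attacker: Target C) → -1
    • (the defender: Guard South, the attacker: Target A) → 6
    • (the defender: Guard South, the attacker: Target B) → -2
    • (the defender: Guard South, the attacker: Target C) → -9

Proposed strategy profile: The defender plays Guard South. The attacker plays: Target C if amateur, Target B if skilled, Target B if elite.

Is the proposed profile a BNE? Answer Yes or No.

No

The defender plays Guard South: E[Guard South] = 0.25·(-9) + 0.625·(-4) + 0.125·(-4) = -5.25; E[Guard North] = -2.75. Not best-responding. ✗
The attacker (capability amateur), facing Guard South: Target A gives 2, Target B gives 6, Target C gives 0. Proposed Target C is not best — profitable deviation exists. ✗
The attacker (capability skilled), facing Guard South: Target A gives 1, Target B gives -1, Target C gives 2. Proposed Target B is not best — profitable deviation exists. ✗
The attacker (capability elite), facing Guard South: Target A gives 6, Target B gives -2, Target C gives -9. Proposed Target B is not best — profitable deviation exists. ✗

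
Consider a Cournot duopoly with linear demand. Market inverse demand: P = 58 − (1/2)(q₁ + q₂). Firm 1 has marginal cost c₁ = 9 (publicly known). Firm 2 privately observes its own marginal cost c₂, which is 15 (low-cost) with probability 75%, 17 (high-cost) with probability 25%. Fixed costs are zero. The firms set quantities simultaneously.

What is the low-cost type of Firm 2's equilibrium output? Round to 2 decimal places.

Each type of Firm 2 best-responds to q₁; Firm 1 best-responds to the expected q₂ over Firm 2's types.
Firm 2 with cost c maximizes (58 − (1/2)(q₁+q₂) − c)·q₂, giving q₂(c) = (58 − c − (1/2)q₁).
E[c₂] = 0.75·15 + 0.25·17 = 15.5
Firm 1's FOC against E[q₂] yields q₁ = (58 − 2·9 + E[c₂])/(3/2) = (58 − 18 + 15.5)/(3/2) = 37.
q₂(low-cost) = (58 − 15 − (1/2)·37) = 24.5.

24.50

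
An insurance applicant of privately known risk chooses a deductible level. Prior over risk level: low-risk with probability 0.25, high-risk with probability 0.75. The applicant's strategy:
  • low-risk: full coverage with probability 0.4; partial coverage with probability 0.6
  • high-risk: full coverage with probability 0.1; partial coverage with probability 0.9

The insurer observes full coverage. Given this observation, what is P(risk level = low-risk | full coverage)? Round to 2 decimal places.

0.57

Apply Bayes' rule using the sender's strategy as the likelihood.
P(full coverage) = 0.25·0.4 + 0.75·0.1 = 0.175
P(low-risk | full coverage) = (0.25·0.4) / 0.175 = 0.1 / 0.175 = 0.571429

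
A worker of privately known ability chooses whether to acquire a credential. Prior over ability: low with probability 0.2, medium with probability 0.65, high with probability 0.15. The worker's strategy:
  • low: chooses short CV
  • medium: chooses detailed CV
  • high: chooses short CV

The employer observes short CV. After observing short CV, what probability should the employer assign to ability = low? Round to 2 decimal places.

0.57

P(short CV) = 0.2·1 + 0.65·0 + 0.15·1 = 0.35
P(low | short CV) = (0.2·1) / 0.35 = 0.2 / 0.35 = 0.571429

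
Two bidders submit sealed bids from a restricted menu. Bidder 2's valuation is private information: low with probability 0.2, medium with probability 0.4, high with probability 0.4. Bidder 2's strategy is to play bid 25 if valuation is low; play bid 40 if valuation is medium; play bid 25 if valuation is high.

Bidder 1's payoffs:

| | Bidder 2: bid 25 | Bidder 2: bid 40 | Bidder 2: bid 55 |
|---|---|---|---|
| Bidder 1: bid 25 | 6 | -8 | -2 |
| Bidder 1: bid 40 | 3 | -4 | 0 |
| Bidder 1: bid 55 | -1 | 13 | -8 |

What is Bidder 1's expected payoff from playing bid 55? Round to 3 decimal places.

4.600

E[bid 55] = 0.2·(-1) + 0.4·13 + 0.4·(-1) = (-0.2) + 5.2 + (-0.4) = 4.6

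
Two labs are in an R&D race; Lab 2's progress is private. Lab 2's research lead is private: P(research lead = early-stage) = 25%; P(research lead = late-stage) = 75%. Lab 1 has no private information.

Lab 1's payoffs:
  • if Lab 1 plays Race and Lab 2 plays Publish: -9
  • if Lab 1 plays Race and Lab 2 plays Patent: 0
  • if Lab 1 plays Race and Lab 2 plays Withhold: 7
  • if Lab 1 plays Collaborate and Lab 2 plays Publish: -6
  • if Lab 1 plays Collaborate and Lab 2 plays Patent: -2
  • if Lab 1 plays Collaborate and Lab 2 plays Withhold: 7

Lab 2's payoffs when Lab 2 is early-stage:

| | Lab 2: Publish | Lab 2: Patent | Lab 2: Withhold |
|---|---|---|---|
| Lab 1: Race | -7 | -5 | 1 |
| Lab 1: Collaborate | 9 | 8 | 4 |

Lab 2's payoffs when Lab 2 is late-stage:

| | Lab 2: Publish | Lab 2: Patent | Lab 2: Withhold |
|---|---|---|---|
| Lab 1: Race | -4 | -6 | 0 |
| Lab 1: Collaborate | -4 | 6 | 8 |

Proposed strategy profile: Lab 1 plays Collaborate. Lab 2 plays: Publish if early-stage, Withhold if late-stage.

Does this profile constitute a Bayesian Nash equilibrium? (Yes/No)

Lab 1 plays Collaborate: E[Collaborate] = 0.25·(-6) + 0.75·(7) = 3.75; E[Race] = 3. Best-responding. ✓
Lab 2 (research lead early-stage), facing Collaborate: Publish gives 9, Patent gives 8, Withhold gives 4. Proposed Publish is best. ✓
Lab 2 (research lead late-stage), facing Collaborate: Publish gives -4, Patent gives 6, Withhold gives 8. Proposed Withhold is best. ✓

Yes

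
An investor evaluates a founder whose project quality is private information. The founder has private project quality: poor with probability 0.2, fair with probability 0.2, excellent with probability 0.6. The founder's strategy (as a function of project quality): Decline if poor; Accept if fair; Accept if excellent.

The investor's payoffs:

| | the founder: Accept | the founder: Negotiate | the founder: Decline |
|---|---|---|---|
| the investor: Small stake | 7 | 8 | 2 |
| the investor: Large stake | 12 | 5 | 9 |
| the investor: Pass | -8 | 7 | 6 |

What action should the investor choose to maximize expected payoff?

Compute the investor's expected payoff for each action, taking the expectation over the founder's type.
E[Small stake] = 0.2·(2) + 0.2·(7) + 0.6·(7) = 6
E[Large stake] = 0.2·(9) + 0.2·(12) + 0.6·(12) = 11.4
E[Pass] = 0.2·(6) + 0.2·(-8) + 0.6·(-8) = -5.2
Best response: Large stake (11.4 is the largest).

Large stake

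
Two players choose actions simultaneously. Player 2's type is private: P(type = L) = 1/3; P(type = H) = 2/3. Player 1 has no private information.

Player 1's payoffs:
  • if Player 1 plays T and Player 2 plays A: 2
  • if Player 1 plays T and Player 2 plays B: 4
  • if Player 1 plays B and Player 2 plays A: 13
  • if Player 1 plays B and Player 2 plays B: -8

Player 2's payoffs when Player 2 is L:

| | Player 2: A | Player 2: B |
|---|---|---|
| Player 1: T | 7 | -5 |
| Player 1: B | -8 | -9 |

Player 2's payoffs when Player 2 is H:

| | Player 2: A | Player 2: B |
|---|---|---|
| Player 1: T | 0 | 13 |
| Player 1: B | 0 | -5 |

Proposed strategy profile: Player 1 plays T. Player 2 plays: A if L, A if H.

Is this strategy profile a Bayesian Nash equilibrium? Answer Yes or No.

No

Player 1 plays T: E[T] = 1/3·(2) + 2/3·(2) = 2; E[B] = 13. Not best-responding. ✗
Player 2 (type L), facing T: A gives 7, B gives -5. Proposed A is best. ✓
Player 2 (type H), facing T: A gives 0, B gives 13. Proposed A is not best — profitable deviation exists. ✗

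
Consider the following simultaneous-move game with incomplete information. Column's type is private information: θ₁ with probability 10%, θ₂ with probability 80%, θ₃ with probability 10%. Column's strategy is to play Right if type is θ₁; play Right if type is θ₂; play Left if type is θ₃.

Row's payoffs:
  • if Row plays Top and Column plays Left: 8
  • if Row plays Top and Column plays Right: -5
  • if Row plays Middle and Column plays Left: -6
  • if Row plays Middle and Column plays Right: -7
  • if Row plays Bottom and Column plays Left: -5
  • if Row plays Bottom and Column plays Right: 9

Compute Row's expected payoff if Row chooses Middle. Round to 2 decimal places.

-6.90

Take the expectation over Column's type, weighting each type's action by its prior probability.
E[Middle] = 0.1·(-7) + 0.8·(-7) + 0.1·(-6) = (-0.7) + (-5.6) + (-0.6) = -6.9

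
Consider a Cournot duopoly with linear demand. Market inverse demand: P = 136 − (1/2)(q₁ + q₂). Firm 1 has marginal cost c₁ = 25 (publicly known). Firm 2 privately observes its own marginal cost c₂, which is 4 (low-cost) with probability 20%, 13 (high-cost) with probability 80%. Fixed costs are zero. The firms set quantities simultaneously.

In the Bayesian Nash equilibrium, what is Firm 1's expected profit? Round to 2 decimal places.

Type-c best response for Firm 2: q₂(c) = (136 − c) − q₁/2.
Firm 1 maximizes expected profit; its first-order condition is 136 − q₁ − (1/2)E[q₂] − 25 = 0.
Substituting E[q₂] and solving: E[c₂] = 11.2, so q₁ = (136 − 2·25 + 11.2)/(3/2) = 64.8.
E[P] = 136 − (1/2)·(q₁ + E[q₂]) = 57.4; Firm 1's expected profit = (E[P] − 25)·q₁ = (57.4 − 25)·64.8 = 2099.52.

2099.52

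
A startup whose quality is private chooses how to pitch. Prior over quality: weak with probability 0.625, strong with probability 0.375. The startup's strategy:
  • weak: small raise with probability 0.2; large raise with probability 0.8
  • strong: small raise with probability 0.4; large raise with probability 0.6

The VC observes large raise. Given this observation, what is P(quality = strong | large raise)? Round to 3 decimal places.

0.310

Apply Bayes' rule using the sender's strategy as the likelihood.
P(large raise) = 0.625·0.8 + 0.375·0.6 = 0.725
P(strong | large raise) = (0.375·0.6) / 0.725 = 0.225 / 0.725 = 0.310345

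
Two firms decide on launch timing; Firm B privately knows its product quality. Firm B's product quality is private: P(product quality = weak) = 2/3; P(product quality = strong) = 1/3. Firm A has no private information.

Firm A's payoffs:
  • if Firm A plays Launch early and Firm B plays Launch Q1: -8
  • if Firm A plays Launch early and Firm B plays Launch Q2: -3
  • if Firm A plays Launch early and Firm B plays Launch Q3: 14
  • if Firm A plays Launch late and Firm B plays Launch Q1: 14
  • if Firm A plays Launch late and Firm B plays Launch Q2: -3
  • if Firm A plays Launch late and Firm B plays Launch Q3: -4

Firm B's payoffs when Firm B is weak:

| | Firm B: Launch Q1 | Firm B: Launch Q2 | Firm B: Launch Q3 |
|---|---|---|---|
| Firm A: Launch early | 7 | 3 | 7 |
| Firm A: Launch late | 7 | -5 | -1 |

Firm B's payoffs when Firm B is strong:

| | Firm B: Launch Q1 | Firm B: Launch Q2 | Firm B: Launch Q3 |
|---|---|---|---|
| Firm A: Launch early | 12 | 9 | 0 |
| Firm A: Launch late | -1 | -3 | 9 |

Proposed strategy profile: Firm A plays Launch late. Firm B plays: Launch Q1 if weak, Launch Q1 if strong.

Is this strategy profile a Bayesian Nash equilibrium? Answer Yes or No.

No

Firm A plays Launch late: E[Launch late] = 2/3·(14) + 1/3·(14) = 14; E[Launch early] = -8. Best-responding. ✓
Firm B (product quality weak), facing Launch late: Launch Q1 gives 7, Launch Q2 gives -5, Launch Q3 gives -1. Proposed Launch Q1 is best. ✓
Firm B (product quality strong), facing Launch late: Launch Q1 gives -1, Launch Q2 gives -3, Launch Q3 gives 9. Proposed Launch Q1 is not best — profitable deviation exists. ✗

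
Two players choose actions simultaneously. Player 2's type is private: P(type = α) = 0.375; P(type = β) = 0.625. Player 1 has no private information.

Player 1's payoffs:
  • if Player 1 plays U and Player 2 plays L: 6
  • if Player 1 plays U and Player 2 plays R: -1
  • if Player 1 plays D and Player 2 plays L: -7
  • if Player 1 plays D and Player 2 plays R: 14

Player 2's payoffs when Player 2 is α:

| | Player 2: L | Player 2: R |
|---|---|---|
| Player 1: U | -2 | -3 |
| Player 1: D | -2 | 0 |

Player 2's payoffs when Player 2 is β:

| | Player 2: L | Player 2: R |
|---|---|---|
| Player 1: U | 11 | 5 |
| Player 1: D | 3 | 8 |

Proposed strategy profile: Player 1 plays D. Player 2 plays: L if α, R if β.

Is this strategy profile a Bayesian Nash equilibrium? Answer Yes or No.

Player 1 plays D: E[D] = 0.375·(-7) + 0.625·(14) = 6.125; E[U] = 1.625. Best-responding. ✓
Player 2 (type α), facing D: L gives -2, R gives 0. Proposed L is not best — profitable deviation exists. ✗
Player 2 (type β), facing D: L gives 3, R gives 8. Proposed R is best. ✓

No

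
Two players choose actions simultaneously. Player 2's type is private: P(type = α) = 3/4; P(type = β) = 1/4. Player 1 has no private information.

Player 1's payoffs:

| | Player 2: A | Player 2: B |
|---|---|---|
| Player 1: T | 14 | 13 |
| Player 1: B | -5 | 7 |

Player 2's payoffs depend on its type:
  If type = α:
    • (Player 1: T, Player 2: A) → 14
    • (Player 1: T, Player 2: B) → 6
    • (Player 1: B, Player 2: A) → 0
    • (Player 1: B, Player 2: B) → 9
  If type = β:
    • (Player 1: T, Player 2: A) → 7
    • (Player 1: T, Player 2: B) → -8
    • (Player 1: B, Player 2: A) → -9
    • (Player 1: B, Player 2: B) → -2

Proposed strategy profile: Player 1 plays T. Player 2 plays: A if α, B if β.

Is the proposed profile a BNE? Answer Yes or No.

Player 1 plays T: E[T] = 3/4·(14) + 1/4·(13) = 55/4; E[B] = -2. Best-responding. ✓
Player 2 (type α), facing T: A gives 14, B gives 6. Proposed A is best. ✓
Player 2 (type β), facing T: A gives 7, B gives -8. Proposed B is not best — profitable deviation exists. ✗

No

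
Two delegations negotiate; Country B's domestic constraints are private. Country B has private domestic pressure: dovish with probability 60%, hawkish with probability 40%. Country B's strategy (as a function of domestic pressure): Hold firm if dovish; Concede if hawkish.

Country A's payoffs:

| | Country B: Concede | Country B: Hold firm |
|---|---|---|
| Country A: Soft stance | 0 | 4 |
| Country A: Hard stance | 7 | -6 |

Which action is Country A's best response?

E[Soft stance] = 0.6·(4) + 0.4·(0) = 2.4
E[Hard stance] = 0.6·(-6) + 0.4·(7) = -0.8
Best response: Soft stance (2.4 is the largest).

Soft stance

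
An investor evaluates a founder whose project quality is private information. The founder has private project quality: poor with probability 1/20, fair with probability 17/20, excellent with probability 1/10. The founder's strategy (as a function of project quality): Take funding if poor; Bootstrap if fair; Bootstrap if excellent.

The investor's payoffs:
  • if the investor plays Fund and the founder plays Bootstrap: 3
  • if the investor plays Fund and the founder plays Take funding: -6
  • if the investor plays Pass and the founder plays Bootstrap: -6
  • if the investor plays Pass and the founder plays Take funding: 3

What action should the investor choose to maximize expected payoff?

Compute the investor's expected payoff for each action, taking the expectation over the founder's type.
E[Fund] = 1/20·(-6) + 17/20·(3) + 1/10·(3) = 51/20
E[Pass] = 1/20·(3) + 17/20·(-6) + 1/10·(-6) = -111/20
Best response: Fund (51/20 is the largest).

Fund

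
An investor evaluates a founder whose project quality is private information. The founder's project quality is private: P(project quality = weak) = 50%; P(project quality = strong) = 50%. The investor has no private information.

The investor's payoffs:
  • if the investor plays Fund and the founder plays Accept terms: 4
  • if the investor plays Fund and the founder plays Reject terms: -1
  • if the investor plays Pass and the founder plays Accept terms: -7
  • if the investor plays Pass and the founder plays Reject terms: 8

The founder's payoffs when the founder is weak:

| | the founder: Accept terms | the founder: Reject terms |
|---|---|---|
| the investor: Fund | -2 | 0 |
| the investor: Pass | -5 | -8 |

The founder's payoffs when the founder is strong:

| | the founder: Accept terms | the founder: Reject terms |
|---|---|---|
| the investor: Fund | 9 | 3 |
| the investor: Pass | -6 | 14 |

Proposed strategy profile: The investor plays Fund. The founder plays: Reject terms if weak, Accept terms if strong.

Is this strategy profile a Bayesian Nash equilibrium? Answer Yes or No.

Yes

The investor plays Fund: E[Fund] = 0.5·(-1) + 0.5·(4) = 1.5; E[Pass] = 0.5. Best-responding. ✓
The founder (project quality weak), facing Fund: Accept terms gives -2, Reject terms gives 0. Proposed Reject terms is best. ✓
The founder (project quality strong), facing Fund: Accept terms gives 9, Reject terms gives 3. Proposed Accept terms is best. ✓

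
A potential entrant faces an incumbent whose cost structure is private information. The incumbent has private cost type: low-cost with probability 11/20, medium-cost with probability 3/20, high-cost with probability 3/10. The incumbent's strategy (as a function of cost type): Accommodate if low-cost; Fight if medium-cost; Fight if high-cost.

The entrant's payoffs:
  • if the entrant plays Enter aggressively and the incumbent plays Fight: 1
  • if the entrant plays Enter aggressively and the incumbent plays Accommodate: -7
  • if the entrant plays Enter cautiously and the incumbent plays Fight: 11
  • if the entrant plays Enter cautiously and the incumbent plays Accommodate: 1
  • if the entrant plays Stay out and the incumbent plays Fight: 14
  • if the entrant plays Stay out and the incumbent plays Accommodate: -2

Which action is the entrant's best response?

Compute the entrant's expected payoff for each action, taking the expectation over the incumbent's type.
E[Enter aggressively] = 11/20·(-7) + 3/20·(1) + 3/10·(1) = -17/5
E[Enter cautiously] = 11/20·(1) + 3/20·(11) + 3/10·(11) = 11/2
E[Stay out] = 11/20·(-2) + 3/20·(14) + 3/10·(14) = 26/5
Best response: Enter cautiously (11/2 is the largest).

Enter cautiously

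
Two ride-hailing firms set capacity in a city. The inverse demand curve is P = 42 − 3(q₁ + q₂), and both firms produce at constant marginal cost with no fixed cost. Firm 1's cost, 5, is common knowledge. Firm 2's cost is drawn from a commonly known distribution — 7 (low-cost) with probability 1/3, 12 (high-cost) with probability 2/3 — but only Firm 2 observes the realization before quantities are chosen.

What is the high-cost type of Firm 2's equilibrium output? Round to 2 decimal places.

Type-c best response for Firm 2: q₂(c) = (42 − c)/6 − q₁/2.
Firm 1 maximizes expected profit; its first-order condition is 42 − 6q₁ − 3E[q₂] − 5 = 0.
Substituting E[q₂] and solving: E[c₂] = 10.3333, so q₁ = (42 − 2·5 + 10.3333)/9 = 4.7037.
q₂(high-cost) = (42 − 12 − 3·4.7037)/6 = 2.64815.

2.65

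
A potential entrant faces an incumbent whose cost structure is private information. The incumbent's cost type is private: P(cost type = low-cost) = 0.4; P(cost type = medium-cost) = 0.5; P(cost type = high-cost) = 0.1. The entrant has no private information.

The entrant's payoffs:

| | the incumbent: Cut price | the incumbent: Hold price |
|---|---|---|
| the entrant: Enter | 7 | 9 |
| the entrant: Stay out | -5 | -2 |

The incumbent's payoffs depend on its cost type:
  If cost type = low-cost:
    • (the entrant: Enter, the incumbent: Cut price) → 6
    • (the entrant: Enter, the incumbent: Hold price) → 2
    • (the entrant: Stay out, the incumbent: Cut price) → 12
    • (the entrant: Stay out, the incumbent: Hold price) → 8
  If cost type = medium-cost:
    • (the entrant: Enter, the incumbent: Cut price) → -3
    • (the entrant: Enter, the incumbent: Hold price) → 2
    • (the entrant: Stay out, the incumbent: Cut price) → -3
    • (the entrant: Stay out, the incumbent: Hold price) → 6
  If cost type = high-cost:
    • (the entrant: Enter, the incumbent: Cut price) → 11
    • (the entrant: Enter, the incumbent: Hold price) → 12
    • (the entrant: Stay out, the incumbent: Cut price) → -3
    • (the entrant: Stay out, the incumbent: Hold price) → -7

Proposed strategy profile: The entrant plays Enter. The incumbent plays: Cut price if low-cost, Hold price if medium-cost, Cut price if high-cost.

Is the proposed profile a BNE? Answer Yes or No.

No

The entrant plays Enter: E[Enter] = 0.4·(7) + 0.5·(9) + 0.1·(7) = 8; E[Stay out] = -3.5. Best-responding. ✓
The incumbent (cost type low-cost), facing Enter: Cut price gives 6, Hold price gives 2. Proposed Cut price is best. ✓
The incumbent (cost type medium-cost), facing Enter: Cut price gives -3, Hold price gives 2. Proposed Hold price is best. ✓
The incumbent (cost type high-cost), facing Enter: Cut price gives 11, Hold price gives 12. Proposed Cut price is not best — profitable deviation exists. ✗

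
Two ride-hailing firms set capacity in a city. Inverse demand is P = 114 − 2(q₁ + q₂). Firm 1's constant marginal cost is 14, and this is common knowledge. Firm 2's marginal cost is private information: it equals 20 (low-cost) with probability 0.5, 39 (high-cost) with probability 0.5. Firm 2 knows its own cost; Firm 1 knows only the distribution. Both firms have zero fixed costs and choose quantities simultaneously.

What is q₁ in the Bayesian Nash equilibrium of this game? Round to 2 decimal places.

Firm 2 with cost c maximizes (114 − 2(q₁+q₂) − c)·q₂, giving q₂(c) = (114 − c − 2q₁)/4.
E[c₂] = 0.5·20 + 0.5·39 = 29.5
Firm 1's FOC against E[q₂] yields q₁ = (114 − 2·14 + E[c₂])/6 = (114 − 28 + 29.5)/6 = 19.25.

19.25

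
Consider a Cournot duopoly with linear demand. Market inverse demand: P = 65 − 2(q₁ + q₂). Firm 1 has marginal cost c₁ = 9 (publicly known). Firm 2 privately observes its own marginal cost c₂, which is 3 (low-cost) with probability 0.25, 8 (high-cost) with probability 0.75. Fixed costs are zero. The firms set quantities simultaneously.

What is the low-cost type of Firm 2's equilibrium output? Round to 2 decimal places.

11.02

Type-c best response for Firm 2: q₂(c) = (65 − c)/4 − q₁/2.
Firm 1 maximizes expected profit; its first-order condition is 65 − 4q₁ − 2E[q₂] − 9 = 0.
Substituting E[q₂] and solving: E[c₂] = 6.75, so q₁ = (65 − 2·9 + 6.75)/6 = 8.95833.
q₂(low-cost) = (65 − 3 − 2·8.95833)/4 = 11.0208.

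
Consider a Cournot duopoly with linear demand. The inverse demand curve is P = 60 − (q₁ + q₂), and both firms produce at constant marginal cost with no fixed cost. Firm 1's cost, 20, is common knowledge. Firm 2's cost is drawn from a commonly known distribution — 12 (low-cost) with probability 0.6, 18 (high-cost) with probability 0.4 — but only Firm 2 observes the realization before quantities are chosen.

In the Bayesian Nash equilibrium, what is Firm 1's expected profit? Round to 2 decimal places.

131.48

Type-c best response for Firm 2: q₂(c) = (60 − c)/2 − q₁/2.
Firm 1 maximizes expected profit; its first-order condition is 60 − 2q₁ − E[q₂] − 20 = 0.
Substituting E[q₂] and solving: E[c₂] = 14.4, so q₁ = (60 − 2·20 + 14.4)/3 = 11.4667.
E[P] = 60 − (q₁ + E[q₂]) = 31.4667; Firm 1's expected profit = (E[P] − 20)·q₁ = (31.4667 − 20)·11.4667 = 131.484.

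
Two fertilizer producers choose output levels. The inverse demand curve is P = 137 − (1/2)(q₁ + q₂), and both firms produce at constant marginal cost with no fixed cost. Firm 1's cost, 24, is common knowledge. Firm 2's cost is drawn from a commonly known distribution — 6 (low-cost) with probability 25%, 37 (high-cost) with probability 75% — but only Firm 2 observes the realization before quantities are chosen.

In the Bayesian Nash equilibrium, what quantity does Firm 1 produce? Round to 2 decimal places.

Firm 2 with cost c maximizes (137 − (1/2)(q₁+q₂) − c)·q₂, giving q₂(c) = (137 − c − (1/2)q₁).
E[c₂] = 0.25·6 + 0.75·37 = 29.25
Firm 1's FOC against E[q₂] yields q₁ = (137 − 2·24 + E[c₂])/(3/2) = (137 − 48 + 29.25)/(3/2) = 78.8333.

78.83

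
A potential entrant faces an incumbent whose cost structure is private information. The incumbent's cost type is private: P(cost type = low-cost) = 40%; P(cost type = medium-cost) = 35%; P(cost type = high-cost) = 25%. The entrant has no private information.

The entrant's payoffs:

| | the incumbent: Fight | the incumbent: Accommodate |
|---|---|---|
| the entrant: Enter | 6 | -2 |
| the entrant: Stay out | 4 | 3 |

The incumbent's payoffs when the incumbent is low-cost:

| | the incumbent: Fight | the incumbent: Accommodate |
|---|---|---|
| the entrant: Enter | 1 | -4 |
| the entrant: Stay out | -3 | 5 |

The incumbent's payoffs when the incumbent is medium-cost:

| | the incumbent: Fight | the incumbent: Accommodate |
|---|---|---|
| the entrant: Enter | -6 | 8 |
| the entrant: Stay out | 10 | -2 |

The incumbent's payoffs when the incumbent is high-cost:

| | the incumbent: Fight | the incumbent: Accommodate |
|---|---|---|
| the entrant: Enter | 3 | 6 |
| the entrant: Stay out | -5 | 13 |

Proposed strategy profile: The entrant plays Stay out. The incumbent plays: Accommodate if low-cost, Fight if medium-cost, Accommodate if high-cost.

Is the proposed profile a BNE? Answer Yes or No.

Yes

A profile is a BNE iff every type of every player is best-responding given beliefs about the other side.
The entrant plays Stay out: E[Stay out] = 0.4·(3) + 0.35·(4) + 0.25·(3) = 3.35; E[Enter] = 0.8. Best-responding. ✓
The incumbent (cost type low-cost), facing Stay out: Fight gives -3, Accommodate gives 5. Proposed Accommodate is best. ✓
The incumbent (cost type medium-cost), facing Stay out: Fight gives 10, Accommodate gives -2. Proposed Fight is best. ✓
The incumbent (cost type high-cost), facing Stay out: Fight gives -5, Accommodate gives 13. Proposed Accommodate is best. ✓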